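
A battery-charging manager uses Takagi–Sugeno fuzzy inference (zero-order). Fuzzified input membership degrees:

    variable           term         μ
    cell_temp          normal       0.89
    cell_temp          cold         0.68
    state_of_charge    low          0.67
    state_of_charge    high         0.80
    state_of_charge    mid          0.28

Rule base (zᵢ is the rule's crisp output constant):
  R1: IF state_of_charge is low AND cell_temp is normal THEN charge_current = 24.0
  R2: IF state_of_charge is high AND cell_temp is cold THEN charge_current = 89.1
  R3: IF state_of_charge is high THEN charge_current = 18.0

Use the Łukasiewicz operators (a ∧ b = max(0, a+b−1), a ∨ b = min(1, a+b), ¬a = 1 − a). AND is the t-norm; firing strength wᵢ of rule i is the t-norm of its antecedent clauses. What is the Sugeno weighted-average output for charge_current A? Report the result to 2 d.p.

R1 (z=24.0): low=0.67, normal=0.89; AND[max(0, a+b−1)] → w = 0.56
R2 (z=89.1): high=0.80, cold=0.68; AND[max(0, a+b−1)] → w = 0.48
R3 (z=18.0): high=0.80 → w = 0.80
Weighted average = (0.56·24.0 + 0.48·89.1 + 0.80·18.0) / (0.56 + 0.48 + 0.80)
  = 70.6080 / 1.8400 = 38.37

38.37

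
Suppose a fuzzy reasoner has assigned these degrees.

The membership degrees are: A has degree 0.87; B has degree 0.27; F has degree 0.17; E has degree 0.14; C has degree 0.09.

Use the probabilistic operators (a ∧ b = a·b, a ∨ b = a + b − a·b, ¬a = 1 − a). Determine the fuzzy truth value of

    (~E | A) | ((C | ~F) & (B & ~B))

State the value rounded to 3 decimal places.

0.985

~E = 1 − 0.1400 = 0.8600
~E | A = a + b − a·b on (0.8600, 0.8700) = 0.9818
~F = 1 − 0.1700 = 0.8300
C | ~F = a + b − a·b on (0.0900, 0.8300) = 0.8453
~B = 1 − 0.2700 = 0.7300
B & ~B = a·b on (0.2700, 0.7300) = 0.1971
(C | ~F) & (B & ~B) = a·b on (0.8453, 0.1971) = 0.1666
(~E | A) | ((C | ~F) & (B & ~B)) = a + b − a·b on (0.9818, 0.1666) = 0.9848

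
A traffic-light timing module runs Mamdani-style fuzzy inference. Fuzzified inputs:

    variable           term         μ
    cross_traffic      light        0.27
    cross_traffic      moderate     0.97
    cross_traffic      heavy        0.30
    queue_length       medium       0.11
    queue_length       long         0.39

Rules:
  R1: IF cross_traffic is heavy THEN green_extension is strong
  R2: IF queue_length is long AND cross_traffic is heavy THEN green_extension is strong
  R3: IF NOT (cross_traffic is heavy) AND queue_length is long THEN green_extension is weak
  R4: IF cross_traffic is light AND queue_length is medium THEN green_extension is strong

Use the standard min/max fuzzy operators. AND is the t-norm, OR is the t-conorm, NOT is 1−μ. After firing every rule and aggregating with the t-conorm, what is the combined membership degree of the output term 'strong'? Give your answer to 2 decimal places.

R1: heavy=0.30 → w = 0.30
R2: long=0.39, heavy=0.30; AND[min(a, b)] → w = 0.30
R3: ¬heavy=1−0.30=0.70, long=0.39; AND[min(a, b)] → w = 0.39
R4: light=0.27, medium=0.11; AND[min(a, b)] → w = 0.11
Rules with consequent 'strong': {R1, R2, R4} → strengths 0.30, 0.30, 0.11
Aggregate via t-conorm [max(a, b)]: 0.30

0.30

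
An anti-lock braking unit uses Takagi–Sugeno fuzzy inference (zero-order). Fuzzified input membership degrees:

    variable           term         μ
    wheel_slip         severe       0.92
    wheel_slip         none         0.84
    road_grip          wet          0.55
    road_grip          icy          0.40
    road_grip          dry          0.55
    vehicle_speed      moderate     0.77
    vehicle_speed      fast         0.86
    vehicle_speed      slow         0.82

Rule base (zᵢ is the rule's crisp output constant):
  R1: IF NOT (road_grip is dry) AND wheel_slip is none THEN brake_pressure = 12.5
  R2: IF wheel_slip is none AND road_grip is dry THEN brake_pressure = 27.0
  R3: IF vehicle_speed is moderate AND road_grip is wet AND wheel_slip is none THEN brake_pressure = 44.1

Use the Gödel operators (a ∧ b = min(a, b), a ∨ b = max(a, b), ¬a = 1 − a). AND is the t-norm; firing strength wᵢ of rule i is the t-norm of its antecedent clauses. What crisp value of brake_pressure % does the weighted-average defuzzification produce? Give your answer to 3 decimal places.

28.858

R1 (z=12.5): ¬dry=1−0.55=0.45, none=0.84; AND[min(a, b)] → w = 0.45
R2 (z=27.0): none=0.84, dry=0.55; AND[min(a, b)] → w = 0.55
R3 (z=44.1): moderate=0.77, wet=0.55, none=0.84; AND[min(a, b)] → w = 0.55
Weighted average = (0.45·12.5 + 0.55·27.0 + 0.55·44.1) / (0.45 + 0.55 + 0.55)
  = 44.7300 / 1.5500 = 28.858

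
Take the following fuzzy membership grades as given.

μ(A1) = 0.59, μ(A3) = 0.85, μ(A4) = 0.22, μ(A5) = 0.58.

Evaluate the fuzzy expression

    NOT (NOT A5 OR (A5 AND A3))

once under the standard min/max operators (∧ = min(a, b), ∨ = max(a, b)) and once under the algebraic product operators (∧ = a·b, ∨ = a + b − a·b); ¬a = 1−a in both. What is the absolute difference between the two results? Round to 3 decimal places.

Under standard min/max:
  NOT A5 = 1 − 0.58 = 0.42
  A5 AND A3 = min(a, b) on (0.58, 0.85) = 0.58
  NOT A5 OR (A5 AND A3) = max(a, b) on (0.42, 0.58) = 0.58
  NOT (NOT A5 OR (A5 AND A3)) = 1 − 0.58 = 0.42
  → value = 0.4200
Under algebraic product:
  NOT A5 = 1 − 0.5800 = 0.4200
  A5 AND A3 = a·b on (0.5800, 0.8500) = 0.4930
  NOT A5 OR (A5 AND A3) = a + b − a·b on (0.4200, 0.4930) = 0.7059
  NOT (NOT A5 OR (A5 AND A3)) = 1 − 0.7059 = 0.2941
  → value = 0.2941
|0.4200 − 0.2941| = 0.126

0.126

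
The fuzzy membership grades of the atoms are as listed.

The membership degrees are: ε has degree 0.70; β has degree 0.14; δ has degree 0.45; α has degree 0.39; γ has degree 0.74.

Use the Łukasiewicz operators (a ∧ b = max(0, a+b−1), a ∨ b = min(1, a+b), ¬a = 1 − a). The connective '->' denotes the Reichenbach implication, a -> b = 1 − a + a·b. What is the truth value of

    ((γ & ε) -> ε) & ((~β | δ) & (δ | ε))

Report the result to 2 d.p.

0.87

γ & ε = max(0, a+b−1) on (0.74, 0.70) = 0.44
(γ & ε) -> ε  [Reichenbach: 1 − a + a·b] with a=0.44, b=0.70 → 0.87
~β = 1 − 0.14 = 0.86
~β | δ = min(1, a+b) on (0.86, 0.45) = 1.00
δ | ε = min(1, a+b) on (0.45, 0.70) = 1.00
(~β | δ) & (δ | ε) = max(0, a+b−1) on (1.00, 1.00) = 1.00
((γ & ε) -> ε) & ((~β | δ) & (δ | ε)) = max(0, a+b−1) on (0.87, 1.00) = 0.87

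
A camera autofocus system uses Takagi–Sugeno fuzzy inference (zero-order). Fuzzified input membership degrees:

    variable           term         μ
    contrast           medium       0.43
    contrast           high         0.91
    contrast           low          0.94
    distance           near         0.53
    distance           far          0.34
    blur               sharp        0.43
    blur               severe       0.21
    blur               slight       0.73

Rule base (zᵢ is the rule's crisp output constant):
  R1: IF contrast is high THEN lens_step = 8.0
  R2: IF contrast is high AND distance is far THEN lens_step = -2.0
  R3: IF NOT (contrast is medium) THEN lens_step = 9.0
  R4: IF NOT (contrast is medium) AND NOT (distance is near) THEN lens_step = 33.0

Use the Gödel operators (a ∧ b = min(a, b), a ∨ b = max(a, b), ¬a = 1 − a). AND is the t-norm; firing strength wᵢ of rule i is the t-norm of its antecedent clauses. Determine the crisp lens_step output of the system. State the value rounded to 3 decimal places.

R1 (z=8.0): high=0.91 → w = 0.91
R2 (z=-2.0): high=0.91, far=0.34; AND[min(a, b)] → w = 0.34
R3 (z=9.0): ¬medium=1−0.43=0.57 → w = 0.57
R4 (z=33.0): ¬medium=1−0.43=0.57, ¬near=1−0.53=0.47; AND[min(a, b)] → w = 0.47
Weighted average = (0.91·8.0 + 0.34·-2.0 + 0.57·9.0 + 0.47·33.0) / (0.91 + 0.34 + 0.57 + 0.47)
  = 27.2400 / 2.2900 = 11.895

11.895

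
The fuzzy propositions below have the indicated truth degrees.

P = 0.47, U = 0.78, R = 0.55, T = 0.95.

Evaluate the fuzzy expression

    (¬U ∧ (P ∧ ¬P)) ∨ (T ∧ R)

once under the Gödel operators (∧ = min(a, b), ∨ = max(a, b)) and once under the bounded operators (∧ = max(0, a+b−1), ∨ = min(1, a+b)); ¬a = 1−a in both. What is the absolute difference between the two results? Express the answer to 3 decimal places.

0.050

Under Gödel:
  ¬U = 1 − 0.78 = 0.22
  ¬P = 1 − 0.47 = 0.53
  P ∧ ¬P = min(a, b) on (0.47, 0.53) = 0.47
  ¬U ∧ (P ∧ ¬P) = min(a, b) on (0.22, 0.47) = 0.22
  T ∧ R = min(a, b) on (0.95, 0.55) = 0.55
  (¬U ∧ (P ∧ ¬P)) ∨ (T ∧ R) = max(a, b) on (0.22, 0.55) = 0.55
  → value = 0.5500
Under bounded:
  ¬U = 1 − 0.78 = 0.22
  ¬P = 1 − 0.47 = 0.53
  P ∧ ¬P = max(0, a+b−1) on (0.47, 0.53) = 0.00
  ¬U ∧ (P ∧ ¬P) = max(0, a+b−1) on (0.22, 0.00) = 0.00
  T ∧ R = max(0, a+b−1) on (0.95, 0.55) = 0.50
  (¬U ∧ (P ∧ ¬P)) ∨ (T ∧ R) = min(1, a+b) on (0.00, 0.50) = 0.50
  → value = 0.5000
|0.5500 − 0.5000| = 0.050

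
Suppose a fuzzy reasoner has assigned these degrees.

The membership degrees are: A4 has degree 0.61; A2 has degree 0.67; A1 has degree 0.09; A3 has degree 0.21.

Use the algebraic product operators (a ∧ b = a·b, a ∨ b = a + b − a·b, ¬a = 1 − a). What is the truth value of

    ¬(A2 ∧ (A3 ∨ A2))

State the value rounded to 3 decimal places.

0.505

A3 ∨ A2 = a + b − a·b on (0.2100, 0.6700) = 0.7393
A2 ∧ (A3 ∨ A2) = a·b on (0.6700, 0.7393) = 0.4953
¬(A2 ∧ (A3 ∨ A2)) = 1 − 0.4953 = 0.5047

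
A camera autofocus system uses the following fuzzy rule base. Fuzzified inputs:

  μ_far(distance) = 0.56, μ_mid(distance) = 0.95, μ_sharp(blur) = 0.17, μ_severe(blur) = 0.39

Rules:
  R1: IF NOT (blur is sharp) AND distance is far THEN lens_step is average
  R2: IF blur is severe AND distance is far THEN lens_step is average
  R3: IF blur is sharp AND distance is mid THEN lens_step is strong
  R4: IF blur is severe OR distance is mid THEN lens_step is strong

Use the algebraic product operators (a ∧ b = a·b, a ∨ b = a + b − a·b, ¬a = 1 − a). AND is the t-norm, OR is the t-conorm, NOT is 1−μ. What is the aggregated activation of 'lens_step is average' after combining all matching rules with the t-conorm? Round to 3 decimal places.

0.582

R1: ¬sharp=1−0.17=0.83, far=0.56; AND[a·b] → w = 0.4648
R2: severe=0.39, far=0.56; AND[a·b] → w = 0.2184
R3: sharp=0.17, mid=0.95; AND[a·b] → w = 0.1615
R4: severe=0.39, mid=0.95; OR[a + b − a·b] → w = 0.9695
Rules with consequent 'average': {R1, R2} → strengths 0.4648, 0.2184
Aggregate via t-conorm [a + b − a·b]: 0.5817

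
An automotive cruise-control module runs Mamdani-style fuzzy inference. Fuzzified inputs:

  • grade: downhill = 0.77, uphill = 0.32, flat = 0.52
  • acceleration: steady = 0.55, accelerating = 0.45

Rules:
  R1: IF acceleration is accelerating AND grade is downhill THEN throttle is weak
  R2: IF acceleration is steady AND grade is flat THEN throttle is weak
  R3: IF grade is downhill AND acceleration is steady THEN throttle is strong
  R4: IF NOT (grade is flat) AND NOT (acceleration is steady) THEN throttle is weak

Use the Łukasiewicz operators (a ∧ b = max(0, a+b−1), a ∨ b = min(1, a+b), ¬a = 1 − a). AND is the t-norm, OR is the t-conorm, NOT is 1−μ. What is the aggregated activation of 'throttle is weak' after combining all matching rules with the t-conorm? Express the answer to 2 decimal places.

0.29

R1: accelerating=0.45, downhill=0.77; AND[max(0, a+b−1)] → w = 0.22
R2: steady=0.55, flat=0.52; AND[max(0, a+b−1)] → w = 0.07
R3: downhill=0.77, steady=0.55; AND[max(0, a+b−1)] → w = 0.32
R4: ¬flat=1−0.52=0.48, ¬steady=1−0.55=0.45; AND[max(0, a+b−1)] → w = 0.00
Rules with consequent 'weak': {R1, R2, R4} → strengths 0.22, 0.07, 0.00
Aggregate via t-conorm [min(1, a+b)]: 0.29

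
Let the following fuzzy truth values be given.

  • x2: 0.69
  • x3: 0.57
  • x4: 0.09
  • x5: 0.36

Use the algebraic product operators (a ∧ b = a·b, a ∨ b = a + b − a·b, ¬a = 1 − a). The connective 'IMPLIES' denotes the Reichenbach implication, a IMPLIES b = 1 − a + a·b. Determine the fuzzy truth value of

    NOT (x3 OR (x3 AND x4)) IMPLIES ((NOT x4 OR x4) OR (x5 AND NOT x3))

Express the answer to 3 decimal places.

x3 AND x4 = a·b on (0.5700, 0.0900) = 0.0513
x3 OR (x3 AND x4) = a + b − a·b on (0.5700, 0.0513) = 0.5921
NOT (x3 OR (x3 AND x4)) = 1 − 0.5921 = 0.4079
NOT x4 = 1 − 0.0900 = 0.9100
NOT x4 OR x4 = a + b − a·b on (0.9100, 0.0900) = 0.9181
NOT x3 = 1 − 0.5700 = 0.4300
x5 AND NOT x3 = a·b on (0.3600, 0.4300) = 0.1548
(NOT x4 OR x4) OR (x5 AND NOT x3) = a + b − a·b on (0.9181, 0.1548) = 0.9308
NOT (x3 OR (x3 AND x4)) IMPLIES ((NOT x4 OR x4) OR (x5 AND NOT x3))  [Reichenbach: 1 − a + a·b] with a=0.4079, b=0.9308 → 0.9718

0.972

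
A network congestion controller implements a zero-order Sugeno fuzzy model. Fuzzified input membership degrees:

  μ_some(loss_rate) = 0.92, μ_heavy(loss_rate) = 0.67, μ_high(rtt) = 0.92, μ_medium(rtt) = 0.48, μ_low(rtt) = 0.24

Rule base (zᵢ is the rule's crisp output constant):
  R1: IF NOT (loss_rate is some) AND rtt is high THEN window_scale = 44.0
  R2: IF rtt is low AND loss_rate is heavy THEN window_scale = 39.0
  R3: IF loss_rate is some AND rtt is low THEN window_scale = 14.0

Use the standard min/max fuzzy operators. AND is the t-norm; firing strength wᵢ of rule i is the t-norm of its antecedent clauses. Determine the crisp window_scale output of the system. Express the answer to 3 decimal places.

R1 (z=44.0): ¬some=1−0.92=0.08, high=0.92; AND[min(a, b)] → w = 0.08
R2 (z=39.0): low=0.24, heavy=0.67; AND[min(a, b)] → w = 0.24
R3 (z=14.0): some=0.92, low=0.24; AND[min(a, b)] → w = 0.24
Weighted average = (0.08·44.0 + 0.24·39.0 + 0.24·14.0) / (0.08 + 0.24 + 0.24)
  = 16.2400 / 0.5600 = 29.000

29.000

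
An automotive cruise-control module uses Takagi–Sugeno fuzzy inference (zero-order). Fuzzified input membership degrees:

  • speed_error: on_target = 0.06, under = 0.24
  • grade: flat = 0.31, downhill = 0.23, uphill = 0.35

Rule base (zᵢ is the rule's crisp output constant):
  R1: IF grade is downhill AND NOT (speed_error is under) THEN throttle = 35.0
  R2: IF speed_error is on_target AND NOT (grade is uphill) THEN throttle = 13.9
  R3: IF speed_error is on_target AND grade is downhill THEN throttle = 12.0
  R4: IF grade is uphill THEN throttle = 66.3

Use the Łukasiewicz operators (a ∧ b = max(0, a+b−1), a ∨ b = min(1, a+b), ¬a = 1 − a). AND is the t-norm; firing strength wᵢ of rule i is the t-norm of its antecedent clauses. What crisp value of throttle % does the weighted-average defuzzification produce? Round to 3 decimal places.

R1 (z=35.0): downhill=0.23, ¬under=1−0.24=0.76; AND[max(0, a+b−1)] → w = 0.00
R2 (z=13.9): on_target=0.06, ¬uphill=1−0.35=0.65; AND[max(0, a+b−1)] → w = 0.00
R3 (z=12.0): on_target=0.06, downhill=0.23; AND[max(0, a+b−1)] → w = 0.00
R4 (z=66.3): uphill=0.35 → w = 0.35
Weighted average = (0.00·35.0 + 0.00·13.9 + 0.00·12.0 + 0.35·66.3) / (0.00 + 0.00 + 0.00 + 0.35)
  = 23.2050 / 0.3500 = 66.300

66.300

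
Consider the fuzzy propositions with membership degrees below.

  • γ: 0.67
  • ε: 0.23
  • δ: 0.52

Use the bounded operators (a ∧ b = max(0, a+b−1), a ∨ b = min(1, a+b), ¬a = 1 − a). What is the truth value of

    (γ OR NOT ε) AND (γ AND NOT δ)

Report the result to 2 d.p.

0.15

NOT ε = 1 − 0.23 = 0.77
γ OR NOT ε = min(1, a+b) on (0.67, 0.77) = 1.00
NOT δ = 1 − 0.52 = 0.48
γ AND NOT δ = max(0, a+b−1) on (0.67, 0.48) = 0.15
(γ OR NOT ε) AND (γ AND NOT δ) = max(0, a+b−1) on (1.00, 0.15) = 0.15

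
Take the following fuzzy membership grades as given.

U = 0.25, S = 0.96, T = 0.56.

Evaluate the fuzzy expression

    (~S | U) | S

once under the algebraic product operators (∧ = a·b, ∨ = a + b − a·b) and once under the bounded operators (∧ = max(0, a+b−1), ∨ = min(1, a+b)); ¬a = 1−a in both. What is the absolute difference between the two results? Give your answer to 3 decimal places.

0.029

Under algebraic product:
  ~S = 1 − 0.9600 = 0.0400
  ~S | U = a + b − a·b on (0.0400, 0.2500) = 0.2800
  (~S | U) | S = a + b − a·b on (0.2800, 0.9600) = 0.9712
  → value = 0.9712
Under bounded:
  ~S = 1 − 0.96 = 0.04
  ~S | U = min(1, a+b) on (0.04, 0.25) = 0.29
  (~S | U) | S = min(1, a+b) on (0.29, 0.96) = 1.00
  → value = 1.0000
|0.9712 − 1.0000| = 0.029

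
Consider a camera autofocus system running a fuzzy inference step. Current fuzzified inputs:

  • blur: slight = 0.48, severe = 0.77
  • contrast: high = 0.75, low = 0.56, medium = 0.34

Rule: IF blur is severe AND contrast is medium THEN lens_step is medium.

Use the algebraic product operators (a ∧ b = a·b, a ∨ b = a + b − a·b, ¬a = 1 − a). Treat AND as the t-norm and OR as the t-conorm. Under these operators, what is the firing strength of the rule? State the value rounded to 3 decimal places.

0.262

firing strength: severe=0.77, medium=0.34; AND[a·b] → w = 0.2618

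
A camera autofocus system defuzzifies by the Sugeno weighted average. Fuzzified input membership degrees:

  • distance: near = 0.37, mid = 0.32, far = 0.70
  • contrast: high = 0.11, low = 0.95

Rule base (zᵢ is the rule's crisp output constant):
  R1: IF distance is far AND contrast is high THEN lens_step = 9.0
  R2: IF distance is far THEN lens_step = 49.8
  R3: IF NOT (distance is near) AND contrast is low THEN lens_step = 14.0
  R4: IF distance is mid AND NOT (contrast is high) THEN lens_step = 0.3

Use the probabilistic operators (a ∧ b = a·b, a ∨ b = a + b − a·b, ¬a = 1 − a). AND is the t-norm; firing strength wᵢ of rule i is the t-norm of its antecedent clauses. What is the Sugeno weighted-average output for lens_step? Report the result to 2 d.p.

R1 (z=9.0): far=0.70, high=0.11; AND[a·b] → w = 0.0770
R2 (z=49.8): far=0.70 → w = 0.7000
R3 (z=14.0): ¬near=1−0.37=0.63, low=0.95; AND[a·b] → w = 0.5985
R4 (z=0.3): mid=0.32, ¬high=1−0.11=0.89; AND[a·b] → w = 0.2848
Weighted average = (0.0770·9.0 + 0.7000·49.8 + 0.5985·14.0 + 0.2848·0.3) / (0.0770 + 0.7000 + 0.5985 + 0.2848)
  = 44.0174 / 1.6603 = 26.51

26.51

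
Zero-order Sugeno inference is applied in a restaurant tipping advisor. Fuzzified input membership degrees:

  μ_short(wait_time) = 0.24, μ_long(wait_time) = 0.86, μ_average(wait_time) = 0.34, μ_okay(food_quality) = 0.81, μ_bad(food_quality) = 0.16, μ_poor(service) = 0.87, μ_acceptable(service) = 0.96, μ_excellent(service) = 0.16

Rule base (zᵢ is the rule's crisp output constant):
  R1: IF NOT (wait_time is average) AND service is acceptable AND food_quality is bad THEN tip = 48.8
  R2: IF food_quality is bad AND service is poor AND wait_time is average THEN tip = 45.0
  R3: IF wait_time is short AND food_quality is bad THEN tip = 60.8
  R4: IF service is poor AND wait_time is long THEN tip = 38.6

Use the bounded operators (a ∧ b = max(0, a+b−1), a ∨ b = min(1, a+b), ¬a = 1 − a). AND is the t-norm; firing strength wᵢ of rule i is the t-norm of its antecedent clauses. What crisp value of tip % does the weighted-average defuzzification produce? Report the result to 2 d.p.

38.60

R1 (z=48.8): ¬average=1−0.34=0.66, acceptable=0.96, bad=0.16; AND[max(0, a+b−1)] → w = 0.00
R2 (z=45.0): bad=0.16, poor=0.87, average=0.34; AND[max(0, a+b−1)] → w = 0.00
R3 (z=60.8): short=0.24, bad=0.16; AND[max(0, a+b−1)] → w = 0.00
R4 (z=38.6): poor=0.87, long=0.86; AND[max(0, a+b−1)] → w = 0.73
Weighted average = (0.00·48.8 + 0.00·45.0 + 0.00·60.8 + 0.73·38.6) / (0.00 + 0.00 + 0.00 + 0.73)
  = 28.1780 / 0.7300 = 38.60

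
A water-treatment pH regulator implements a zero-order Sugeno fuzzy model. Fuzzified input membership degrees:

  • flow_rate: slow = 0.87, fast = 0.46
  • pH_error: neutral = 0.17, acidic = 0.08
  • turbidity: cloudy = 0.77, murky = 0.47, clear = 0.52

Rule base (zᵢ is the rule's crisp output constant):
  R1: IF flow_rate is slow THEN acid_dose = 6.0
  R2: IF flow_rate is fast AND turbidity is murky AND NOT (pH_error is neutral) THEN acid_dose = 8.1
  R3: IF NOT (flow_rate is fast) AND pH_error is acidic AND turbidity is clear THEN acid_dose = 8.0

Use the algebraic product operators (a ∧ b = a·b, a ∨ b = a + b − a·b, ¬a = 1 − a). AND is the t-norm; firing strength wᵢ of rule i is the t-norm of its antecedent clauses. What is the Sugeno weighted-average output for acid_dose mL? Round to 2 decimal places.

6.39

R1 (z=6.0): slow=0.87 → w = 0.8700
R2 (z=8.1): fast=0.46, murky=0.47, ¬neutral=1−0.17=0.83; AND[a·b] → w = 0.1794
R3 (z=8.0): ¬fast=1−0.46=0.54, acidic=0.08, clear=0.52; AND[a·b] → w = 0.0225
Weighted average = (0.8700·6.0 + 0.1794·8.1 + 0.0225·8.0) / (0.8700 + 0.1794 + 0.0225)
  = 6.8532 / 1.0719 = 6.39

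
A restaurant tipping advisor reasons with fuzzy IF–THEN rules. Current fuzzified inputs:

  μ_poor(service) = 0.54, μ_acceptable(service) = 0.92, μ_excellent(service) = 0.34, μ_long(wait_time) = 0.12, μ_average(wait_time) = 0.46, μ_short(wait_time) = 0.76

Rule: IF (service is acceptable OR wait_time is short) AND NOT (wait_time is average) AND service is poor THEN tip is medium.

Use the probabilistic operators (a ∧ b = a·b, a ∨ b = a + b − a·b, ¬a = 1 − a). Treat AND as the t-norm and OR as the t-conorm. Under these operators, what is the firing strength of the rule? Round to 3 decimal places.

0.286

firing strength: (acceptable=0.92 OR short=0.76) = 0.9808; AND[a·b] with ¬average=1−0.46=0.54, poor=0.54 → w = 0.2860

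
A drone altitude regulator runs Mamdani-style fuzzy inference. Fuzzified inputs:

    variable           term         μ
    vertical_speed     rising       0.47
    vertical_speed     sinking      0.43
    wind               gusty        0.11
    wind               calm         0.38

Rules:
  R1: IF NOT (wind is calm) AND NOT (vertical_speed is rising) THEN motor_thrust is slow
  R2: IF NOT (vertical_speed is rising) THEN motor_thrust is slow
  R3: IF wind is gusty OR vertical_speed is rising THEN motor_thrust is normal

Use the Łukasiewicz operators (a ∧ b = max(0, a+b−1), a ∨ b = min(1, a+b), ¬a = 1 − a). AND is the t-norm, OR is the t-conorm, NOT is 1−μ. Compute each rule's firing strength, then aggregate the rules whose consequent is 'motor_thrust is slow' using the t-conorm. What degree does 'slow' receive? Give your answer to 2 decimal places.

R1: ¬calm=1−0.38=0.62, ¬rising=1−0.47=0.53; AND[max(0, a+b−1)] → w = 0.15
R2: ¬rising=1−0.47=0.53 → w = 0.53
R3: gusty=0.11, rising=0.47; OR[min(1, a+b)] → w = 0.58
Rules with consequent 'slow': {R1, R2} → strengths 0.15, 0.53
Aggregate via t-conorm [min(1, a+b)]: 0.68

0.68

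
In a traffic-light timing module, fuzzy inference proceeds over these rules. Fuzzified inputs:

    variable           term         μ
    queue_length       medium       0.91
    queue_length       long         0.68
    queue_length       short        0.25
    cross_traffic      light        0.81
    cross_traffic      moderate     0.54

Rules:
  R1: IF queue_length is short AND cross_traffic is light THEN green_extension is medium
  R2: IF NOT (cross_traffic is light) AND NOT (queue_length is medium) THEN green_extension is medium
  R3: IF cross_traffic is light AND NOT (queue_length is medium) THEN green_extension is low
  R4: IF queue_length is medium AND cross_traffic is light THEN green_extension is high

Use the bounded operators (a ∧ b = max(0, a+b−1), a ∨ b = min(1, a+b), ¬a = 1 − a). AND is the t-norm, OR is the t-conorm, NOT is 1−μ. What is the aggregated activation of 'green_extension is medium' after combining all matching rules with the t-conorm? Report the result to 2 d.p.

0.06

R1: short=0.25, light=0.81; AND[max(0, a+b−1)] → w = 0.06
R2: ¬light=1−0.81=0.19, ¬medium=1−0.91=0.09; AND[max(0, a+b−1)] → w = 0.00
R3: light=0.81, ¬medium=1−0.91=0.09; AND[max(0, a+b−1)] → w = 0.00
R4: medium=0.91, light=0.81; AND[max(0, a+b−1)] → w = 0.72
Rules with consequent 'medium': {R1, R2} → strengths 0.06, 0.00
Aggregate via t-conorm [min(1, a+b)]: 0.06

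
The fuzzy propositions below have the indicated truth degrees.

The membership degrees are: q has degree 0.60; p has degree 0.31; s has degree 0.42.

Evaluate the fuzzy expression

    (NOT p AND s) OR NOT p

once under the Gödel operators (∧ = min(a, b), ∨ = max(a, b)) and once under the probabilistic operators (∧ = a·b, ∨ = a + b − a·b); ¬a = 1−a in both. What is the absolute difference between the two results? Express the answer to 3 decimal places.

Under Gödel:
  NOT p = 1 − 0.31 = 0.69
  NOT p AND s = min(a, b) on (0.69, 0.42) = 0.42
  NOT p = 1 − 0.31 = 0.69
  (NOT p AND s) OR NOT p = max(a, b) on (0.42, 0.69) = 0.69
  → value = 0.6900
Under probabilistic:
  NOT p = 1 − 0.3100 = 0.6900
  NOT p AND s = a·b on (0.6900, 0.4200) = 0.2898
  NOT p = 1 − 0.3100 = 0.6900
  (NOT p AND s) OR NOT p = a + b − a·b on (0.2898, 0.6900) = 0.7798
  → value = 0.7798
|0.6900 − 0.7798| = 0.090

0.090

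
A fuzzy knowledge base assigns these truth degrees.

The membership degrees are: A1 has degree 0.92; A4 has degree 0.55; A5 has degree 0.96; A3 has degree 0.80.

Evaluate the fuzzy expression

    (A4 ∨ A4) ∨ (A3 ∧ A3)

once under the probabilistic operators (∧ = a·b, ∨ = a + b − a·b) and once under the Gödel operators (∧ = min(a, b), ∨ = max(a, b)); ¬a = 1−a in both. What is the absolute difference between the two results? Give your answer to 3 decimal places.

0.127

Under probabilistic:
  A4 ∨ A4 = a + b − a·b on (0.5500, 0.5500) = 0.7975
  A3 ∧ A3 = a·b on (0.8000, 0.8000) = 0.6400
  (A4 ∨ A4) ∨ (A3 ∧ A3) = a + b − a·b on (0.7975, 0.6400) = 0.9271
  → value = 0.9271
Under Gödel:
  A4 ∨ A4 = max(a, b) on (0.55, 0.55) = 0.55
  A3 ∧ A3 = min(a, b) on (0.80, 0.80) = 0.80
  (A4 ∨ A4) ∨ (A3 ∧ A3) = max(a, b) on (0.55, 0.80) = 0.80
  → value = 0.8000
|0.9271 − 0.8000| = 0.127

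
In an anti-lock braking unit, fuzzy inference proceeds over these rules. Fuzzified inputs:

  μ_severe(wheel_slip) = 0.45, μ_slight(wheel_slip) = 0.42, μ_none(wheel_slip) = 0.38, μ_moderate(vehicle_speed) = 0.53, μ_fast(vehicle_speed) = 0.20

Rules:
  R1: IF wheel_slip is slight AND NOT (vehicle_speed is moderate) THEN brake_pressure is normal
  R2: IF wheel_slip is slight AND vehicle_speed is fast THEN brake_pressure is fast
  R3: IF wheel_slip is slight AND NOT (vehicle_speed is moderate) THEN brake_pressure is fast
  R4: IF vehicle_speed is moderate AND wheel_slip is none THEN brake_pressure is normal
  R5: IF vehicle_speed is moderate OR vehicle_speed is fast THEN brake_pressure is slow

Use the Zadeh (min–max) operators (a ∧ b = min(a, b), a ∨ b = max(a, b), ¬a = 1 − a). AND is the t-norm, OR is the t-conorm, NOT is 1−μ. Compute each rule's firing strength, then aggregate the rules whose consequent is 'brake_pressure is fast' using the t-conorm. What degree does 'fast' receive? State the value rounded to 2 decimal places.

R1: slight=0.42, ¬moderate=1−0.53=0.47; AND[min(a, b)] → w = 0.42
R2: slight=0.42, fast=0.20; AND[min(a, b)] → w = 0.20
R3: slight=0.42, ¬moderate=1−0.53=0.47; AND[min(a, b)] → w = 0.42
R4: moderate=0.53, none=0.38; AND[min(a, b)] → w = 0.38
R5: moderate=0.53, fast=0.20; OR[max(a, b)] → w = 0.53
Rules with consequent 'fast': {R2, R3} → strengths 0.20, 0.42
Aggregate via t-conorm [max(a, b)]: 0.42

0.42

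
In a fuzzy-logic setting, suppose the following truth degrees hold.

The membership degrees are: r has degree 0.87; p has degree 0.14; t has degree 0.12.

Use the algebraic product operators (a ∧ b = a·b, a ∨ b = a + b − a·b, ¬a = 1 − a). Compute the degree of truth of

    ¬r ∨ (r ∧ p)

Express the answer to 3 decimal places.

¬r = 1 − 0.8700 = 0.1300
r ∧ p = a·b on (0.8700, 0.1400) = 0.1218
¬r ∨ (r ∧ p) = a + b − a·b on (0.1300, 0.1218) = 0.2360

0.236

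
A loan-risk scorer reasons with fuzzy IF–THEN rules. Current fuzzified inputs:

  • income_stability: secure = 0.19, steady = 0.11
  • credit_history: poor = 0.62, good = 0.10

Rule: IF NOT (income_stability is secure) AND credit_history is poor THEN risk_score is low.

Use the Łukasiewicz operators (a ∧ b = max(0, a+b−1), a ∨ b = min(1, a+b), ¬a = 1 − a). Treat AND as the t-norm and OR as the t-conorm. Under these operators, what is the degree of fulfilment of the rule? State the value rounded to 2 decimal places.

0.43

firing strength: ¬secure=1−0.19=0.81, poor=0.62; AND[max(0, a+b−1)] → w = 0.43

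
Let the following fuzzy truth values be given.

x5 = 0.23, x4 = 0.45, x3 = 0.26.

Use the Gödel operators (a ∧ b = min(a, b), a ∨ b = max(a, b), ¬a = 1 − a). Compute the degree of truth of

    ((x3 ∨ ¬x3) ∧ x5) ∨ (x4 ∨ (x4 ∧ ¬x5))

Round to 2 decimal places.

0.45

¬x3 = 1 − 0.26 = 0.74
x3 ∨ ¬x3 = max(a, b) on (0.26, 0.74) = 0.74
(x3 ∨ ¬x3) ∧ x5 = min(a, b) on (0.74, 0.23) = 0.23
¬x5 = 1 − 0.23 = 0.77
x4 ∧ ¬x5 = min(a, b) on (0.45, 0.77) = 0.45
x4 ∨ (x4 ∧ ¬x5) = max(a, b) on (0.45, 0.45) = 0.45
((x3 ∨ ¬x3) ∧ x5) ∨ (x4 ∨ (x4 ∧ ¬x5)) = max(a, b) on (0.23, 0.45) = 0.45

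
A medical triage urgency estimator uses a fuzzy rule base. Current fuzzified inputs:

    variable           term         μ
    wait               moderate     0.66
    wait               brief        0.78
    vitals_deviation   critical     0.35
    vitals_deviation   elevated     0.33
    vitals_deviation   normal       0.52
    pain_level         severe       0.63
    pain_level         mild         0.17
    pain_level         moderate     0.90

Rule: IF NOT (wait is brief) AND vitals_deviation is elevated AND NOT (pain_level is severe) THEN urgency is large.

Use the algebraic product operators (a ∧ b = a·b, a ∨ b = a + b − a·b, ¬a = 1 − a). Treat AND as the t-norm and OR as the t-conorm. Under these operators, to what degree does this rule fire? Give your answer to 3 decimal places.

firing strength: ¬brief=1−0.78=0.22, elevated=0.33, ¬severe=1−0.63=0.37; AND[a·b] → w = 0.0269

0.027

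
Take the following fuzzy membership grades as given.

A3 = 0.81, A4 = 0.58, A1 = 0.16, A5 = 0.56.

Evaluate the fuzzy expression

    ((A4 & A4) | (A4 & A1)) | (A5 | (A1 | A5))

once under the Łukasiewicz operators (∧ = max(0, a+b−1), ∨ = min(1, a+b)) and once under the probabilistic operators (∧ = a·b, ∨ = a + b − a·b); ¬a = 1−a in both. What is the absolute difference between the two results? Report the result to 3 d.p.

Under Łukasiewicz:
  A4 & A4 = max(0, a+b−1) on (0.58, 0.58) = 0.16
  A4 & A1 = max(0, a+b−1) on (0.58, 0.16) = 0.00
  (A4 & A4) | (A4 & A1) = min(1, a+b) on (0.16, 0.00) = 0.16
  A1 | A5 = min(1, a+b) on (0.16, 0.56) = 0.72
  A5 | (A1 | A5) = min(1, a+b) on (0.56, 0.72) = 1.00
  ((A4 & A4) | (A4 & A1)) | (A5 | (A1 | A5)) = min(1, a+b) on (0.16, 1.00) = 1.00
  → value = 1.0000
Under probabilistic:
  A4 & A4 = a·b on (0.5800, 0.5800) = 0.3364
  A4 & A1 = a·b on (0.5800, 0.1600) = 0.0928
  (A4 & A4) | (A4 & A1) = a + b − a·b on (0.3364, 0.0928) = 0.3980
  A1 | A5 = a + b − a·b on (0.1600, 0.5600) = 0.6304
  A5 | (A1 | A5) = a + b − a·b on (0.5600, 0.6304) = 0.8374
  ((A4 & A4) | (A4 & A1)) | (A5 | (A1 | A5)) = a + b − a·b on (0.3980, 0.8374) = 0.9021
  → value = 0.9021
|1.0000 − 0.9021| = 0.098

0.098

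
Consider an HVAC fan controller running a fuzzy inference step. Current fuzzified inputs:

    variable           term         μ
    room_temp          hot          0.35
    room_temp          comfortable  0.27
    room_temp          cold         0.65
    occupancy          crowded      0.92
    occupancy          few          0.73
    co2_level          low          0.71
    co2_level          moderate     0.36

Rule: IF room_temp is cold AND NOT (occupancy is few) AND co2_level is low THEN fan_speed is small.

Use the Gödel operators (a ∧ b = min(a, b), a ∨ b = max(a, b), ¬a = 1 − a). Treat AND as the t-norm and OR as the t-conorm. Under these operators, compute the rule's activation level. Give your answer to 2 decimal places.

0.27

firing strength: cold=0.65, ¬few=1−0.73=0.27, low=0.71; AND[min(a, b)] → w = 0.27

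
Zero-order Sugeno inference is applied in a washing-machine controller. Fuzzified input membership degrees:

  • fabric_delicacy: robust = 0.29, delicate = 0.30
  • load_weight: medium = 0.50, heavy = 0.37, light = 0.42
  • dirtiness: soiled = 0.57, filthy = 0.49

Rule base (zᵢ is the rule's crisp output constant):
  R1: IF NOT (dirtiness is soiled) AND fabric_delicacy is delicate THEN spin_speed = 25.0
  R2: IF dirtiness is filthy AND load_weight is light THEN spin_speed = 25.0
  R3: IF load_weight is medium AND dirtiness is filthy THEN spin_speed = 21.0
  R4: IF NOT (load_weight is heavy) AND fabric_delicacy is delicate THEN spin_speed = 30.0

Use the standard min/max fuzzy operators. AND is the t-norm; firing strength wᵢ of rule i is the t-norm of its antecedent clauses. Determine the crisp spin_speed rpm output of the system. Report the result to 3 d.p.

24.695

R1 (z=25.0): ¬soiled=1−0.57=0.43, delicate=0.30; AND[min(a, b)] → w = 0.30
R2 (z=25.0): filthy=0.49, light=0.42; AND[min(a, b)] → w = 0.42
R3 (z=21.0): medium=0.50, filthy=0.49; AND[min(a, b)] → w = 0.49
R4 (z=30.0): ¬heavy=1−0.37=0.63, delicate=0.30; AND[min(a, b)] → w = 0.30
Weighted average = (0.30·25.0 + 0.42·25.0 + 0.49·21.0 + 0.30·30.0) / (0.30 + 0.42 + 0.49 + 0.30)
  = 37.2900 / 1.5100 = 24.695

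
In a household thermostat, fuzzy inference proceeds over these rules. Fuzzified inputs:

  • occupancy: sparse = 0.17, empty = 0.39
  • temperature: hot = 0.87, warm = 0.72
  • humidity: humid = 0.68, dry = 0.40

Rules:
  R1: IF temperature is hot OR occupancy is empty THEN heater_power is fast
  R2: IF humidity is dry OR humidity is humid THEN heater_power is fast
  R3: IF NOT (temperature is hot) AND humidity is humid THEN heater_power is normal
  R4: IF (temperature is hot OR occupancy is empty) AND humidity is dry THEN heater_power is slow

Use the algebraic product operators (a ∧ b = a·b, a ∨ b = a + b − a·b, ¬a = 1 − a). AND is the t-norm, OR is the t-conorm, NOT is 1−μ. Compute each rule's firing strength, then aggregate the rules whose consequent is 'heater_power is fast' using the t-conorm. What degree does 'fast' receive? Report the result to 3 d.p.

0.985

R1: hot=0.87, empty=0.39; OR[a + b − a·b] → w = 0.9207
R2: dry=0.40, humid=0.68; OR[a + b − a·b] → w = 0.8080
R3: ¬hot=1−0.87=0.13, humid=0.68; AND[a·b] → w = 0.0884
R4: (hot=0.87 OR empty=0.39) = 0.9207; AND[a·b] with dry=0.40 → w = 0.3683
Rules with consequent 'fast': {R1, R2} → strengths 0.9207, 0.8080
Aggregate via t-conorm [a + b − a·b]: 0.9848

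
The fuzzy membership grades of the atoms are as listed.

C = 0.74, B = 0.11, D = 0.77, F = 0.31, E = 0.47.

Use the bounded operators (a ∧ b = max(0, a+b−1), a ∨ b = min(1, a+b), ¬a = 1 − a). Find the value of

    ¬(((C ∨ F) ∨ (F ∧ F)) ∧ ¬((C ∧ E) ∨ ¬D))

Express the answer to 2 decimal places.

C ∨ F = min(1, a+b) on (0.74, 0.31) = 1.00
F ∧ F = max(0, a+b−1) on (0.31, 0.31) = 0.00
(C ∨ F) ∨ (F ∧ F) = min(1, a+b) on (1.00, 0.00) = 1.00
C ∧ E = max(0, a+b−1) on (0.74, 0.47) = 0.21
¬D = 1 − 0.77 = 0.23
(C ∧ E) ∨ ¬D = min(1, a+b) on (0.21, 0.23) = 0.44
¬((C ∧ E) ∨ ¬D) = 1 − 0.44 = 0.56
((C ∨ F) ∨ (F ∧ F)) ∧ ¬((C ∧ E) ∨ ¬D) = max(0, a+b−1) on (1.00, 0.56) = 0.56
¬(((C ∨ F) ∨ (F ∧ F)) ∧ ¬((C ∧ E) ∨ ¬D)) = 1 − 0.56 = 0.44

0.44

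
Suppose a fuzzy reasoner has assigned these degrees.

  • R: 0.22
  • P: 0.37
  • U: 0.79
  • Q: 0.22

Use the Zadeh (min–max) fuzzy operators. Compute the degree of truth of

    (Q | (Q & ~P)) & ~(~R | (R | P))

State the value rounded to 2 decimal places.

0.22

~P = 1 − 0.37 = 0.63
Q & ~P = min(a, b) on (0.22, 0.63) = 0.22
Q | (Q & ~P) = max(a, b) on (0.22, 0.22) = 0.22
~R = 1 − 0.22 = 0.78
R | P = max(a, b) on (0.22, 0.37) = 0.37
~R | (R | P) = max(a, b) on (0.78, 0.37) = 0.78
~(~R | (R | P)) = 1 − 0.78 = 0.22
(Q | (Q & ~P)) & ~(~R | (R | P)) = min(a, b) on (0.22, 0.22) = 0.22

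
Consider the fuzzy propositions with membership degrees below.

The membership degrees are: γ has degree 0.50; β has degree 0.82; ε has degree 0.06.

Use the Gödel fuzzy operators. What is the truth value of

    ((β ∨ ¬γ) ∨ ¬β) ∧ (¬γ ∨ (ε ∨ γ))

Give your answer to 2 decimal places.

¬γ = 1 − 0.50 = 0.50
β ∨ ¬γ = max(a, b) on (0.82, 0.50) = 0.82
¬β = 1 − 0.82 = 0.18
(β ∨ ¬γ) ∨ ¬β = max(a, b) on (0.82, 0.18) = 0.82
¬γ = 1 − 0.50 = 0.50
ε ∨ γ = max(a, b) on (0.06, 0.50) = 0.50
¬γ ∨ (ε ∨ γ) = max(a, b) on (0.50, 0.50) = 0.50
((β ∨ ¬γ) ∨ ¬β) ∧ (¬γ ∨ (ε ∨ γ)) = min(a, b) on (0.82, 0.50) = 0.50

0.50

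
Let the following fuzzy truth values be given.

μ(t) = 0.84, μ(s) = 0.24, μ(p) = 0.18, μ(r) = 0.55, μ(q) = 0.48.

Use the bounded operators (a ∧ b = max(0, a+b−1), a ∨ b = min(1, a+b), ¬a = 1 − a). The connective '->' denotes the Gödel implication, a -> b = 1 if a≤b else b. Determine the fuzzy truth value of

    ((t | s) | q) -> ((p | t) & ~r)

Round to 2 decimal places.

t | s = min(1, a+b) on (0.84, 0.24) = 1.00
(t | s) | q = min(1, a+b) on (1.00, 0.48) = 1.00
p | t = min(1, a+b) on (0.18, 0.84) = 1.00
~r = 1 − 0.55 = 0.45
(p | t) & ~r = max(0, a+b−1) on (1.00, 0.45) = 0.45
((t | s) | q) -> ((p | t) & ~r)  [Gödel: 1 if a≤b else b] with a=1.00, b=0.45 → 0.45

0.45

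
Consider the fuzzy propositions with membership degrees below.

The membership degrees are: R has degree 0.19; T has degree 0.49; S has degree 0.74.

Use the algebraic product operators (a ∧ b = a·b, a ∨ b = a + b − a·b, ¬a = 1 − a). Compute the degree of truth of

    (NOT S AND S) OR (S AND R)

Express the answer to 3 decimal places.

NOT S = 1 − 0.7400 = 0.2600
NOT S AND S = a·b on (0.2600, 0.7400) = 0.1924
S AND R = a·b on (0.7400, 0.1900) = 0.1406
(NOT S AND S) OR (S AND R) = a + b − a·b on (0.1924, 0.1406) = 0.3059

0.306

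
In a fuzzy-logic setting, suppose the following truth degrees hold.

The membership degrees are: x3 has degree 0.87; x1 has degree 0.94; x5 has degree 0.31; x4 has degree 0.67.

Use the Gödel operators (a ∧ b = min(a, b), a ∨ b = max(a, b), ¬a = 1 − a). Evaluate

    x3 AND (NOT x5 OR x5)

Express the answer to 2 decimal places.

NOT x5 = 1 − 0.31 = 0.69
NOT x5 OR x5 = max(a, b) on (0.69, 0.31) = 0.69
x3 AND (NOT x5 OR x5) = min(a, b) on (0.87, 0.69) = 0.69

0.69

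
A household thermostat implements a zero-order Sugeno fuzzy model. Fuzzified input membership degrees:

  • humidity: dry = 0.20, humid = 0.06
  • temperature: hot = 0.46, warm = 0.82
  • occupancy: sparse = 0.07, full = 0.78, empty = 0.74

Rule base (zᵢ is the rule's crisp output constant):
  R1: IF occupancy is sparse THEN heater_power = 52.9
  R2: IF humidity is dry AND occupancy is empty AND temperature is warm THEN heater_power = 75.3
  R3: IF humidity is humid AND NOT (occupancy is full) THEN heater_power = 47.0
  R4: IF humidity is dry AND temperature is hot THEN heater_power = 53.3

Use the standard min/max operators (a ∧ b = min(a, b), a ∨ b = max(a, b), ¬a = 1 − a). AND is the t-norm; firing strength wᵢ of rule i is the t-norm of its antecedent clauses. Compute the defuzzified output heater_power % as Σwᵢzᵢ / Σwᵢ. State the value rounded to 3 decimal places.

R1 (z=52.9): sparse=0.07 → w = 0.07
R2 (z=75.3): dry=0.20, empty=0.74, warm=0.82; AND[min(a, b)] → w = 0.20
R3 (z=47.0): humid=0.06, ¬full=1−0.78=0.22; AND[min(a, b)] → w = 0.06
R4 (z=53.3): dry=0.20, hot=0.46; AND[min(a, b)] → w = 0.20
Weighted average = (0.07·52.9 + 0.20·75.3 + 0.06·47.0 + 0.20·53.3) / (0.07 + 0.20 + 0.06 + 0.20)
  = 32.2430 / 0.5300 = 60.836

60.836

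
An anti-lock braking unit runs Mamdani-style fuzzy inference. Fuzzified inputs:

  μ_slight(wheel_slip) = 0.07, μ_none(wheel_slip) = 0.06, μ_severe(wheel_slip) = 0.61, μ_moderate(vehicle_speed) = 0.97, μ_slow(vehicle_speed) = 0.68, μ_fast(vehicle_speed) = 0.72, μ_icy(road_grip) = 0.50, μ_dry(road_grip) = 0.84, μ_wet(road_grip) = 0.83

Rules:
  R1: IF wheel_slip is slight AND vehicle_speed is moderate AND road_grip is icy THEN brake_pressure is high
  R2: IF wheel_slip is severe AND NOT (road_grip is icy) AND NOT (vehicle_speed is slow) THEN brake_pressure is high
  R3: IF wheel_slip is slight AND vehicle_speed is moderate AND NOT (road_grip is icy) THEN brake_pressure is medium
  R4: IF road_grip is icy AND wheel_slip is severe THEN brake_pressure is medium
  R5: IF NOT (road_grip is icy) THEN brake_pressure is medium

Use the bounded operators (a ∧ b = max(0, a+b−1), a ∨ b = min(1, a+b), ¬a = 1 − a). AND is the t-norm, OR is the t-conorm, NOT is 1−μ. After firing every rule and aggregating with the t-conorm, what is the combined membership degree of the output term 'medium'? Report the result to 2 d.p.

0.61

R1: slight=0.07, moderate=0.97, icy=0.50; AND[max(0, a+b−1)] → w = 0.00
R2: severe=0.61, ¬icy=1−0.50=0.50, ¬slow=1−0.68=0.32; AND[max(0, a+b−1)] → w = 0.00
R3: slight=0.07, moderate=0.97, ¬icy=1−0.50=0.50; AND[max(0, a+b−1)] → w = 0.00
R4: icy=0.50, severe=0.61; AND[max(0, a+b−1)] → w = 0.11
R5: ¬icy=1−0.50=0.50 → w = 0.50
Rules with consequent 'medium': {R3, R4, R5} → strengths 0.00, 0.11, 0.50
Aggregate via t-conorm [min(1, a+b)]: 0.61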